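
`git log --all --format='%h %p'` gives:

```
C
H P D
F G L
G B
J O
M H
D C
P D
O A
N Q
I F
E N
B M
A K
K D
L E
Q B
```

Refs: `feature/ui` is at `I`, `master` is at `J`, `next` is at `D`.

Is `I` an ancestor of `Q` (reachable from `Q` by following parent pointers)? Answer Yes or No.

Ancestors of Q: {B, C, D, H, M, P, Q}.
I is not in that set, so it is not an ancestor of Q.

No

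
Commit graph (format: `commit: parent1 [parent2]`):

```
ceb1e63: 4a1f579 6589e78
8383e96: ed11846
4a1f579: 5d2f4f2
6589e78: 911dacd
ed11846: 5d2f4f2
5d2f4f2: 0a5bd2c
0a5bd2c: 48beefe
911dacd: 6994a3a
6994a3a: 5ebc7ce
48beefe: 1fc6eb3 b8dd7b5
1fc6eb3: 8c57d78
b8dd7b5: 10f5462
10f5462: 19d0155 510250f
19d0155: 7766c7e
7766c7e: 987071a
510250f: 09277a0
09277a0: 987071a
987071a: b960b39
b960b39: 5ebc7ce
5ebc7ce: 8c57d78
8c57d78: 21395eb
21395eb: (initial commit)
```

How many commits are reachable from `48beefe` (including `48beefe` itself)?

Walking parent pointers from 48beefe: reachable set = {09277a0, 10f5462, 19d0155, 1fc6eb3, 21395eb, 48beefe, 510250f, 5ebc7ce, 7766c7e, 8c57d78, 987071a, b8dd7b5, b960b39}.
That is 13 commits.

13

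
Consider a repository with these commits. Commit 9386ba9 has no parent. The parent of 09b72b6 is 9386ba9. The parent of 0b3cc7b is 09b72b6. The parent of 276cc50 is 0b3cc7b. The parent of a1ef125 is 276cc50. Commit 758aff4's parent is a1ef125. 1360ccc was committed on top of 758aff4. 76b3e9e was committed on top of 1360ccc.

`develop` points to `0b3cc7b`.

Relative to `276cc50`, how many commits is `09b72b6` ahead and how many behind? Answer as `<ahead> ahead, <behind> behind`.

Reachable from 09b72b6: {09b72b6, 9386ba9}.
Reachable from 276cc50: {09b72b6, 0b3cc7b, 276cc50, 9386ba9}.
Only in 09b72b6's history (ahead): {} — 0.
Only in 276cc50's history (behind): {0b3cc7b, 276cc50} — 2.

0 ahead, 2 behind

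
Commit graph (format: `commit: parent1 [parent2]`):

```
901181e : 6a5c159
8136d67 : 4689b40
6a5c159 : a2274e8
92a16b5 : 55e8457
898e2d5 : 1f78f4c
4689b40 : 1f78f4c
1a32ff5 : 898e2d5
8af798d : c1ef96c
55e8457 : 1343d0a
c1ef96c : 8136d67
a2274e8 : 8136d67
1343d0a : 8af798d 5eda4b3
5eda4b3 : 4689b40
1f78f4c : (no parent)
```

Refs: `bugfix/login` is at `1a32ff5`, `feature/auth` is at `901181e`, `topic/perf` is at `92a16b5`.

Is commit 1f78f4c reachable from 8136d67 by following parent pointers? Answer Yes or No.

Ancestors of 8136d67 (commits reachable by following parents): {1f78f4c, 4689b40, 8136d67}.
1f78f4c is in that set, so it is an ancestor of 8136d67.

Yes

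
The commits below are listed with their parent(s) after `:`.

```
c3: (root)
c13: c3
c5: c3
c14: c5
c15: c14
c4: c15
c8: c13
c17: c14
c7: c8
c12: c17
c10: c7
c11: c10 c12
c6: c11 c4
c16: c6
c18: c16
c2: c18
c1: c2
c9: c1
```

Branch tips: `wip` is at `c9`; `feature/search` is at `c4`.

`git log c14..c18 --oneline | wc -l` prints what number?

Reachable from c18: {c10, c11, c12, c13, c14, c15, c16, c17, c18, c3, c4, c5, c6, c7, c8}.
Reachable from c14: {c14, c3, c5}.
In c18's history but not c14's: {c10, c11, c12, c13, c15, c16, c17, c18, c4, c6, c7, c8} — 12 commits.

12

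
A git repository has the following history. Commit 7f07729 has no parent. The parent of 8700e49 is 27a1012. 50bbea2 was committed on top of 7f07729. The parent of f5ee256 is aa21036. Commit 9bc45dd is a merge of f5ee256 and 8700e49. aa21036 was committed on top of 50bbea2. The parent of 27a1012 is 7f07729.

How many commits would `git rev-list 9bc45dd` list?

Walking parent pointers from 9bc45dd: reachable set = {27a1012, 50bbea2, 7f07729, 8700e49, 9bc45dd, aa21036, f5ee256}.
That is 7 commits.

7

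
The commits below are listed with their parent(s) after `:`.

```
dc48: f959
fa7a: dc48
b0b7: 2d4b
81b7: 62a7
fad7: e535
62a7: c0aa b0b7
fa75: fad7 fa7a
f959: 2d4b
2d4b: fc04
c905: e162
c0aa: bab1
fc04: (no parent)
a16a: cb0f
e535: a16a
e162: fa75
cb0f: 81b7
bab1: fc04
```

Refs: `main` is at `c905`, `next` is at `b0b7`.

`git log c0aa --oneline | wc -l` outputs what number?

Walking parent pointers from c0aa: reachable set = {bab1, c0aa, fc04}.
That is 3 commits.

3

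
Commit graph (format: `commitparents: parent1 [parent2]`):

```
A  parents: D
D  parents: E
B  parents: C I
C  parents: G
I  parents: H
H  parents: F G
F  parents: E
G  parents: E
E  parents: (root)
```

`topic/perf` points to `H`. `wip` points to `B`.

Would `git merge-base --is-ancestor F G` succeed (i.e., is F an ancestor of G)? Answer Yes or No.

No

Ancestors of G: {E, G}.
F is not in that set, so it is not an ancestor of G.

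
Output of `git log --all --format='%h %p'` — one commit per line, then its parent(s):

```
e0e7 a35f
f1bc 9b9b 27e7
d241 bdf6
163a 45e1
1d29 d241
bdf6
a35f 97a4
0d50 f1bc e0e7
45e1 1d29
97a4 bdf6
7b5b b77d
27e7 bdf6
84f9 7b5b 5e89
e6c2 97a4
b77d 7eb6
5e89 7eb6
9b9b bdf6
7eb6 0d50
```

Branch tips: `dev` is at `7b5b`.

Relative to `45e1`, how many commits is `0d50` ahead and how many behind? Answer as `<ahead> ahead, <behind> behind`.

7 ahead, 3 behind

Reachable from 0d50: {0d50, 27e7, 97a4, 9b9b, a35f, bdf6, e0e7, f1bc}.
Reachable from 45e1: {1d29, 45e1, bdf6, d241}.
Only in 0d50's history (ahead): {0d50, 27e7, 97a4, 9b9b, a35f, e0e7, f1bc} — 7.
Only in 45e1's history (behind): {1d29, 45e1, d241} — 3.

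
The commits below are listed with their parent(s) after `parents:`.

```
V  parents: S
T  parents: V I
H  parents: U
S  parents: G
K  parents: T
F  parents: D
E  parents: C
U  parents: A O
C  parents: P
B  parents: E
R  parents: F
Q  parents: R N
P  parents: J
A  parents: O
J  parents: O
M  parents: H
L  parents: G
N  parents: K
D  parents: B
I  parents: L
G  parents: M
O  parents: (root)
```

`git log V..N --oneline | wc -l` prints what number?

Reachable from N: {A, G, H, I, K, L, M, N, O, S, T, U, V}.
Reachable from V: {A, G, H, M, O, S, U, V}.
In N's history but not V's: {I, K, L, N, T} — 5 commits.

5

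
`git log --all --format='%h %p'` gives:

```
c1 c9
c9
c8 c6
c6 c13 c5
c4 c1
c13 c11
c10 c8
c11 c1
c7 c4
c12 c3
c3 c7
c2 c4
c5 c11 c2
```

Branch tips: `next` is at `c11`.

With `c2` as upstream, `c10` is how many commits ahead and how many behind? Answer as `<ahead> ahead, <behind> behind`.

6 ahead, 0 behind

Reachable from c10: {c1, c10, c11, c13, c2, c4, c5, c6, c8, c9}.
Reachable from c2: {c1, c2, c4, c9}.
Only in c10's history (ahead): {c10, c11, c13, c5, c6, c8} — 6.
Only in c2's history (behind): {} — 0.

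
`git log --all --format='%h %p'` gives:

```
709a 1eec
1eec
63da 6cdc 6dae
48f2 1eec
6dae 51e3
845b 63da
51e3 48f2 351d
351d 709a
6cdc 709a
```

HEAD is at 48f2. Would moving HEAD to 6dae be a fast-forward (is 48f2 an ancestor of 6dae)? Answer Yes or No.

Yes

A fast-forward from 48f2 to 6dae is possible iff 48f2 is an ancestor of 6dae.
Ancestors of 6dae: {1eec, 351d, 48f2, 51e3, 6dae, 709a}.
48f2 is among them, so fast-forward is possible.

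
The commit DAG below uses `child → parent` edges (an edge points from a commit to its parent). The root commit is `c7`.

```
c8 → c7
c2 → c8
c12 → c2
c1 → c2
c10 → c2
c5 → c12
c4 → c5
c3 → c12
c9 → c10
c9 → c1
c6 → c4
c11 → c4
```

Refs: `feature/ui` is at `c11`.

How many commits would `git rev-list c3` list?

Walking parent pointers from c3: reachable set = {c12, c2, c3, c7, c8}.
That is 5 commits.

5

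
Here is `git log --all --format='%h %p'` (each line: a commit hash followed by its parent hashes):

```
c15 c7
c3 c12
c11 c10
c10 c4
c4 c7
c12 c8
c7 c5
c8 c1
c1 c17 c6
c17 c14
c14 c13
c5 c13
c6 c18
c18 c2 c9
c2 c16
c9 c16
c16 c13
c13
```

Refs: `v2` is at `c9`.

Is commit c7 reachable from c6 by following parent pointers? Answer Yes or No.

No

Ancestors of c6: {c13, c16, c18, c2, c6, c9}.
c7 is not in that set, so it is not an ancestor of c6.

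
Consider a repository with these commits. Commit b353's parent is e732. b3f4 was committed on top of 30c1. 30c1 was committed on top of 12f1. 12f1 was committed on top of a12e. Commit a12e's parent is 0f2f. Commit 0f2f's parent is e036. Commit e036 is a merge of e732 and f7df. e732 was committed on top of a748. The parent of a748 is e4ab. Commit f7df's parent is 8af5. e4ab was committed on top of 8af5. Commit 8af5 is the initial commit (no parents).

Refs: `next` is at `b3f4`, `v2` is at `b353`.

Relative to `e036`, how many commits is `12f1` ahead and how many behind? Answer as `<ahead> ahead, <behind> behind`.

Reachable from 12f1: {0f2f, 12f1, 8af5, a12e, a748, e036, e4ab, e732, f7df}.
Reachable from e036: {8af5, a748, e036, e4ab, e732, f7df}.
Only in 12f1's history (ahead): {0f2f, 12f1, a12e} — 3.
Only in e036's history (behind): {} — 0.

3 ahead, 0 behind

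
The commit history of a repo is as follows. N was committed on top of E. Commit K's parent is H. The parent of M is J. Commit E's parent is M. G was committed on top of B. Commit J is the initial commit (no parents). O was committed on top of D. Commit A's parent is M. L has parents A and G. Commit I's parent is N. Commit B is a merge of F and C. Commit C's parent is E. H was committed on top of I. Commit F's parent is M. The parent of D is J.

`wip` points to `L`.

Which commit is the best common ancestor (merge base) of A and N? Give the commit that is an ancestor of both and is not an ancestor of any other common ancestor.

Ancestors of A: {A, J, M}.
Ancestors of N: {E, J, M, N}.
Common ancestors: {J, M}.
Among these, M is not an ancestor of any other common ancestor — it is the merge base.

M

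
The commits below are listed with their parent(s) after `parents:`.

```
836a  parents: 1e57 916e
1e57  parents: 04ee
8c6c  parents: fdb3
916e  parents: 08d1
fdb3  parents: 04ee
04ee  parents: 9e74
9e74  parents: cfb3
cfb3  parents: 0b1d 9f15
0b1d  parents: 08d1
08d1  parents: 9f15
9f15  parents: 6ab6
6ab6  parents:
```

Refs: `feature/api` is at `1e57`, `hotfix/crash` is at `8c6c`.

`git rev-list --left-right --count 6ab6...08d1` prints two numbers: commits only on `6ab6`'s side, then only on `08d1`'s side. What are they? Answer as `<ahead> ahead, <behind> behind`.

0 ahead, 2 behind

Reachable from 6ab6: {6ab6}.
Reachable from 08d1: {08d1, 6ab6, 9f15}.
Only in 6ab6's history (ahead): {} — 0.
Only in 08d1's history (behind): {08d1, 9f15} — 2.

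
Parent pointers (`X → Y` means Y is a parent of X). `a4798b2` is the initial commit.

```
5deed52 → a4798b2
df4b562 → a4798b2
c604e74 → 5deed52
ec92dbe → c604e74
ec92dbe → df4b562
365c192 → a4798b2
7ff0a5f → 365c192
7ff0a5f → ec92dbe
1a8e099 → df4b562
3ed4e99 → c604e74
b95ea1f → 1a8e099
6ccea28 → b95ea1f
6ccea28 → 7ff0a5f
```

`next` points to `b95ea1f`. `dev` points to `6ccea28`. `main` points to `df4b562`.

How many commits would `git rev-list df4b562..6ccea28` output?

8

Reachable from 6ccea28: {1a8e099, 365c192, 5deed52, 6ccea28, 7ff0a5f, a4798b2, b95ea1f, c604e74, df4b562, ec92dbe}.
Reachable from df4b562: {a4798b2, df4b562}.
In 6ccea28's history but not df4b562's: {1a8e099, 365c192, 5deed52, 6ccea28, 7ff0a5f, b95ea1f, c604e74, ec92dbe} — 8 commits.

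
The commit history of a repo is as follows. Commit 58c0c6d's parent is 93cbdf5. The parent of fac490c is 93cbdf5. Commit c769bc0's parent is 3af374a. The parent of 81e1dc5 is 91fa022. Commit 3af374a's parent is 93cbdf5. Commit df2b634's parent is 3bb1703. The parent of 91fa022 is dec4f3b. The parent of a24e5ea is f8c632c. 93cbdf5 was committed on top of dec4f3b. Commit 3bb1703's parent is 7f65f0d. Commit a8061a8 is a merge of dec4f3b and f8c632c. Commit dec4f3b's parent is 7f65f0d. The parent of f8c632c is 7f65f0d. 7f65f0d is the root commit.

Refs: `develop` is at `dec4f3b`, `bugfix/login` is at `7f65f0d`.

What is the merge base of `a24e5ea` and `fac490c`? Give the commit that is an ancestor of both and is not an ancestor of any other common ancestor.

7f65f0d

Ancestors of a24e5ea: {7f65f0d, a24e5ea, f8c632c}.
Ancestors of fac490c: {7f65f0d, 93cbdf5, dec4f3b, fac490c}.
Common ancestors: {7f65f0d}.
The only common ancestor is 7f65f0d, so it is the merge base.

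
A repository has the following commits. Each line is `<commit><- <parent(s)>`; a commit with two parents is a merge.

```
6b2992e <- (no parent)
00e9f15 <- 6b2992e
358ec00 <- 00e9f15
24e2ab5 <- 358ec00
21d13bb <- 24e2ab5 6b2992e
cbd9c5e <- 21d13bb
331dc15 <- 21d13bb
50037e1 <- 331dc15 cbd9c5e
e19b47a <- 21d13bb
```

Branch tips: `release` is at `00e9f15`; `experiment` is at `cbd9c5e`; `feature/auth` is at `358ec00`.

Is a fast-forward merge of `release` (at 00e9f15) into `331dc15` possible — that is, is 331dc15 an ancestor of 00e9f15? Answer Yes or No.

No

A fast-forward from 331dc15 to 00e9f15 is possible iff 331dc15 is an ancestor of 00e9f15.
Ancestors of 00e9f15: {00e9f15, 6b2992e}.
331dc15 is not among them, so fast-forward is not possible.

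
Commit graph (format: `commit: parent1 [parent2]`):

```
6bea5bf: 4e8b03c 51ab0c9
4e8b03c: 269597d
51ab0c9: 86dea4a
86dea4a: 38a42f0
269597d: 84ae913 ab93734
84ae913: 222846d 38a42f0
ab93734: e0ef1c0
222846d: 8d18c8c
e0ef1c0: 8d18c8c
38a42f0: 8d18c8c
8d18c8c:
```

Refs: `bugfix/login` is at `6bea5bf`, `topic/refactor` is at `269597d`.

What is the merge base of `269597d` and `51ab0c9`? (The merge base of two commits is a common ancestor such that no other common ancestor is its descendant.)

Ancestors of 269597d: {222846d, 269597d, 38a42f0, 84ae913, 8d18c8c, ab93734, e0ef1c0}.
Ancestors of 51ab0c9: {38a42f0, 51ab0c9, 86dea4a, 8d18c8c}.
Common ancestors: {38a42f0, 8d18c8c}.
Among these, 38a42f0 is not an ancestor of any other common ancestor — it is the merge base.

38a42f0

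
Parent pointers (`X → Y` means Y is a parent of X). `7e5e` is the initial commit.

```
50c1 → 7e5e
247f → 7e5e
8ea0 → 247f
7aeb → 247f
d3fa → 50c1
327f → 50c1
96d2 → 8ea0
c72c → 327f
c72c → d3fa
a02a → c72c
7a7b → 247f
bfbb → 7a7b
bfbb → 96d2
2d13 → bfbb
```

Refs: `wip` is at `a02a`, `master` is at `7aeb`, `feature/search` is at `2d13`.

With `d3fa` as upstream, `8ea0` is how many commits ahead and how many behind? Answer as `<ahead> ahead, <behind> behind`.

2 ahead, 2 behind

Reachable from 8ea0: {247f, 7e5e, 8ea0}.
Reachable from d3fa: {50c1, 7e5e, d3fa}.
Only in 8ea0's history (ahead): {247f, 8ea0} — 2.
Only in d3fa's history (behind): {50c1, d3fa} — 2.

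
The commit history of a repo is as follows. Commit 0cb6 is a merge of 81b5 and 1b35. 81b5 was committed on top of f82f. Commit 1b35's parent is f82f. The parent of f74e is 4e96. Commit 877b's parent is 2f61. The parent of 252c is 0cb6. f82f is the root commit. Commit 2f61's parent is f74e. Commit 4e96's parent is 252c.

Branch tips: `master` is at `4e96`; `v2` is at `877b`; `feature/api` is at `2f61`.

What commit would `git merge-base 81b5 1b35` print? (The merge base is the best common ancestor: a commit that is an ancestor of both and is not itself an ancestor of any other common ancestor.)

f82f

Ancestors of 81b5: {81b5, f82f}.
Ancestors of 1b35: {1b35, f82f}.
Common ancestors: {f82f}.
The only common ancestor is f82f, so it is the merge base.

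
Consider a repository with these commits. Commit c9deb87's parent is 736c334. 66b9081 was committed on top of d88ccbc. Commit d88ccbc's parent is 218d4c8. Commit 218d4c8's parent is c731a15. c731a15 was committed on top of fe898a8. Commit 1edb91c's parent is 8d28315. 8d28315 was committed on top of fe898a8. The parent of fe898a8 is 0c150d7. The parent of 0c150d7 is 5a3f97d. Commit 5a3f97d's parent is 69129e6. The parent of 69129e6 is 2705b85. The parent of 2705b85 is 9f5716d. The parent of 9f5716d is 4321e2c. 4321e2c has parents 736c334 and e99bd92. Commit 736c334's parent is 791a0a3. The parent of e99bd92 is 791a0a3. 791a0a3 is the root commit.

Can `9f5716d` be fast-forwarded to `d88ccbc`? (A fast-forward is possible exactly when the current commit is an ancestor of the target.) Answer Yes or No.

Yes

A fast-forward from 9f5716d to d88ccbc is possible iff 9f5716d is an ancestor of d88ccbc.
Ancestors of d88ccbc: {0c150d7, 218d4c8, 2705b85, 4321e2c, 5a3f97d, 69129e6, 736c334, 791a0a3, 9f5716d, c731a15, d88ccbc, e99bd92, fe898a8}.
9f5716d is among them, so fast-forward is possible.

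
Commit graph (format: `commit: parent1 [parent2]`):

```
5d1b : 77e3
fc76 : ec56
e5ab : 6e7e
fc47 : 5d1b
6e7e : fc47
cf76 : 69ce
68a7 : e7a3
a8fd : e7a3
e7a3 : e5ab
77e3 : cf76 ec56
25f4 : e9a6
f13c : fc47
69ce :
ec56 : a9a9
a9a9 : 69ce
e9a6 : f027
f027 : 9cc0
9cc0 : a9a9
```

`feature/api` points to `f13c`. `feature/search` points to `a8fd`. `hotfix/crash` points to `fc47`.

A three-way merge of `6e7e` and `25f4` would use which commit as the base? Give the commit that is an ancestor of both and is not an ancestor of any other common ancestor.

a9a9

Ancestors of 6e7e: {5d1b, 69ce, 6e7e, 77e3, a9a9, cf76, ec56, fc47}.
Ancestors of 25f4: {25f4, 69ce, 9cc0, a9a9, e9a6, f027}.
Common ancestors: {69ce, a9a9}.
Among these, a9a9 is not an ancestor of any other common ancestor — it is the merge base.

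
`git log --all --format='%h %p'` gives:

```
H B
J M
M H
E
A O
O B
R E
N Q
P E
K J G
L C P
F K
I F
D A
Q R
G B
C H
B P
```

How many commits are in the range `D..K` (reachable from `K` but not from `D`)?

Reachable from K: {B, E, G, H, J, K, M, P}.
Reachable from D: {A, B, D, E, O, P}.
In K's history but not D's: {G, H, J, K, M} — 5 commits.

5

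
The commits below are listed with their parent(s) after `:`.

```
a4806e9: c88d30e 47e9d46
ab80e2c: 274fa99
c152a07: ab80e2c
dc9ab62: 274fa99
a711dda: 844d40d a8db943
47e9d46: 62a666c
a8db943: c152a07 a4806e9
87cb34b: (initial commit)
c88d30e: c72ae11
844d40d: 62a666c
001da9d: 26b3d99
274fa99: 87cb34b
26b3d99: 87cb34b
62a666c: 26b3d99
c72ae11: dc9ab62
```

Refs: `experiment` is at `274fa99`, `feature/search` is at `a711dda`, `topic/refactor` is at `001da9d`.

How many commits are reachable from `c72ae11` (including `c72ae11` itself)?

4

Walking parent pointers from c72ae11: reachable set = {274fa99, 87cb34b, c72ae11, dc9ab62}.
That is 4 commits.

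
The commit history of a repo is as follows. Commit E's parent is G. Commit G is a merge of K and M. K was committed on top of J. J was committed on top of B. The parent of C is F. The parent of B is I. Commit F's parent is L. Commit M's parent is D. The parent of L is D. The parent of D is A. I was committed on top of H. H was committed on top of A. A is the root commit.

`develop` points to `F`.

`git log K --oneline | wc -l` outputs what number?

Walking parent pointers from K: reachable set = {A, B, H, I, J, K}.
That is 6 commits.

6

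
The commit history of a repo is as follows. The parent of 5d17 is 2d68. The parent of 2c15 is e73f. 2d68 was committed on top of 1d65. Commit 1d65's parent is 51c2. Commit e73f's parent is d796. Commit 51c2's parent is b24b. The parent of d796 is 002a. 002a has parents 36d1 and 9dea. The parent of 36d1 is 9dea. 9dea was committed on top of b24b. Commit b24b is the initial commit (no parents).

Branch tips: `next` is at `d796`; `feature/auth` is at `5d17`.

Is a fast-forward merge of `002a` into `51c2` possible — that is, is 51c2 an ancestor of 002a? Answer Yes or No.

A fast-forward from 51c2 to 002a is possible iff 51c2 is an ancestor of 002a.
Ancestors of 002a: {002a, 36d1, 9dea, b24b}.
51c2 is not among them, so fast-forward is not possible.

No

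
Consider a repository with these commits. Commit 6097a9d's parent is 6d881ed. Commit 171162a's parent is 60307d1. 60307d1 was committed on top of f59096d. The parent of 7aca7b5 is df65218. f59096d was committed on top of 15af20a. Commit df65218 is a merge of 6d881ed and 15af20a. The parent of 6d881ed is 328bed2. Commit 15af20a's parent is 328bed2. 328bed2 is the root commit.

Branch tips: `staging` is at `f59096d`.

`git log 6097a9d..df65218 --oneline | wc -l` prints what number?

Reachable from df65218: {15af20a, 328bed2, 6d881ed, df65218}.
Reachable from 6097a9d: {328bed2, 6097a9d, 6d881ed}.
In df65218's history but not 6097a9d's: {15af20a, df65218} — 2 commits.

2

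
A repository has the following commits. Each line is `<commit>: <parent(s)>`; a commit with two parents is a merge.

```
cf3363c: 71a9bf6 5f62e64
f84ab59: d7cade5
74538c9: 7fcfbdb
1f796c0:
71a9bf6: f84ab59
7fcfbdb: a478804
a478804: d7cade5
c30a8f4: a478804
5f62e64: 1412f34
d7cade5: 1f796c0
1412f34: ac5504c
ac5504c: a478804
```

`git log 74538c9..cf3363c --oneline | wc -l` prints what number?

Reachable from cf3363c: {1412f34, 1f796c0, 5f62e64, 71a9bf6, a478804, ac5504c, cf3363c, d7cade5, f84ab59}.
Reachable from 74538c9: {1f796c0, 74538c9, 7fcfbdb, a478804, d7cade5}.
In cf3363c's history but not 74538c9's: {1412f34, 5f62e64, 71a9bf6, ac5504c, cf3363c, f84ab59} — 6 commits.

6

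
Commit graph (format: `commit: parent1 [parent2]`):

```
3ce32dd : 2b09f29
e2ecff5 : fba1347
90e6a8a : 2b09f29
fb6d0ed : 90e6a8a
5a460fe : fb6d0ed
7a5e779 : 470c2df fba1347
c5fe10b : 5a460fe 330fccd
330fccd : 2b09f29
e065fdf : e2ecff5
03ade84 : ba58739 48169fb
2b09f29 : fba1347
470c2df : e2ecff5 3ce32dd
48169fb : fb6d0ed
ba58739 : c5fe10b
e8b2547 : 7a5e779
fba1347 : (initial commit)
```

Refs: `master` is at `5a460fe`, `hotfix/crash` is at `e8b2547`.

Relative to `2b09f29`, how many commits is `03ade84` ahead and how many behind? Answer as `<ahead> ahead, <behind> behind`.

Reachable from 03ade84: {03ade84, 2b09f29, 330fccd, 48169fb, 5a460fe, 90e6a8a, ba58739, c5fe10b, fb6d0ed, fba1347}.
Reachable from 2b09f29: {2b09f29, fba1347}.
Only in 03ade84's history (ahead): {03ade84, 330fccd, 48169fb, 5a460fe, 90e6a8a, ba58739, c5fe10b, fb6d0ed} — 8.
Only in 2b09f29's history (behind): {} — 0.

8 ahead, 0 behind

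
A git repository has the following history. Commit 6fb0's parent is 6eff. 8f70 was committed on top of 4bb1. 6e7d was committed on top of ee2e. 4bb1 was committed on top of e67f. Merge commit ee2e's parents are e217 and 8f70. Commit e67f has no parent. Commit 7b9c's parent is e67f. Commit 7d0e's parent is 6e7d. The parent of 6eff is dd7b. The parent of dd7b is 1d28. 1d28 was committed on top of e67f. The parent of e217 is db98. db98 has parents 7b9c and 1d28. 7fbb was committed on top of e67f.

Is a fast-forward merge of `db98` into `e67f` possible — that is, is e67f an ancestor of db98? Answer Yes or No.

Yes

A fast-forward from e67f to db98 is possible iff e67f is an ancestor of db98.
Ancestors of db98: {1d28, 7b9c, db98, e67f}.
e67f is among them, so fast-forward is possible.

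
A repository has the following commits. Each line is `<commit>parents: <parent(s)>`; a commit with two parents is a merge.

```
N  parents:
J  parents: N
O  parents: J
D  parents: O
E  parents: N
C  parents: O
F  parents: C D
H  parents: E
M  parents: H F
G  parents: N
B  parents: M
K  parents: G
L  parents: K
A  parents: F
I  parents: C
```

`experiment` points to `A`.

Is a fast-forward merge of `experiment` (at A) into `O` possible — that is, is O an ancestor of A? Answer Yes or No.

A fast-forward from O to A is possible iff O is an ancestor of A.
Ancestors of A: {A, C, D, F, J, N, O}.
O is among them, so fast-forward is possible.

Yes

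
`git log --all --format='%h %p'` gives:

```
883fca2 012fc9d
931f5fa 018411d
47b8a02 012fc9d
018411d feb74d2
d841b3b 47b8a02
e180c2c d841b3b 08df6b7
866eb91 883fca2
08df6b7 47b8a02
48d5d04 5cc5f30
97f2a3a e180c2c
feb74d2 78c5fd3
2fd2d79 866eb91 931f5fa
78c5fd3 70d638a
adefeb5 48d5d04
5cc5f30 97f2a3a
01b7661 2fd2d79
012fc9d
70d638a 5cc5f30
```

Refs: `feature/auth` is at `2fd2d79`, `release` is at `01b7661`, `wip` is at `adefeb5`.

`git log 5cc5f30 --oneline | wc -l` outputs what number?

Walking parent pointers from 5cc5f30: reachable set = {012fc9d, 08df6b7, 47b8a02, 5cc5f30, 97f2a3a, d841b3b, e180c2c}.
That is 7 commits.

7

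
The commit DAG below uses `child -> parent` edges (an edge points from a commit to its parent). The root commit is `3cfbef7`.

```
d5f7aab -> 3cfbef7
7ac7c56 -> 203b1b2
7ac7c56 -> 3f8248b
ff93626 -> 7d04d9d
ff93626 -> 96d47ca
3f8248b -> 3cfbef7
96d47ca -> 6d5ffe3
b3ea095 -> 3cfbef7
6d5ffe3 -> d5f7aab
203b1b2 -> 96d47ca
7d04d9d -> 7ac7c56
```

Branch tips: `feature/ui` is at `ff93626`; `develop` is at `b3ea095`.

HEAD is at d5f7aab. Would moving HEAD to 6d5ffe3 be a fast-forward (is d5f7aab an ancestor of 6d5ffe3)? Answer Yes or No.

Yes

A fast-forward from d5f7aab to 6d5ffe3 is possible iff d5f7aab is an ancestor of 6d5ffe3.
Ancestors of 6d5ffe3: {3cfbef7, 6d5ffe3, d5f7aab}.
d5f7aab is among them, so fast-forward is possible.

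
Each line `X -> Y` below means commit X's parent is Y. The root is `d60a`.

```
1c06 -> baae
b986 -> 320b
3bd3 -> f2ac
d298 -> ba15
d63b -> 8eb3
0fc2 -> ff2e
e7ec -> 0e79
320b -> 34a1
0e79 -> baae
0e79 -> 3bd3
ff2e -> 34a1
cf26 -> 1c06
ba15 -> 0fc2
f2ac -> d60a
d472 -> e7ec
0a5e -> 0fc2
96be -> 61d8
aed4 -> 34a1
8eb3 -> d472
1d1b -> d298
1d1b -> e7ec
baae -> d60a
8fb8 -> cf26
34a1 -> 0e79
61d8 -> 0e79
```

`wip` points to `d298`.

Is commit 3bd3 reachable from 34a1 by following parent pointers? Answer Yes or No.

Yes

Ancestors of 34a1 (commits reachable by following parents): {0e79, 34a1, 3bd3, baae, d60a, f2ac}.
3bd3 is in that set, so it is an ancestor of 34a1.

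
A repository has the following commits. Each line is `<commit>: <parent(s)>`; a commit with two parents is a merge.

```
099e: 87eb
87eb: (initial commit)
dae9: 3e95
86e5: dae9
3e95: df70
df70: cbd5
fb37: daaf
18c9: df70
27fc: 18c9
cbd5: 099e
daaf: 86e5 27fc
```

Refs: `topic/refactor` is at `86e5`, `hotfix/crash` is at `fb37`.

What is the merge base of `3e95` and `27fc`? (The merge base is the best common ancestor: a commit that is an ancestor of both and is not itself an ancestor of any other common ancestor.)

df70

Ancestors of 3e95: {099e, 3e95, 87eb, cbd5, df70}.
Ancestors of 27fc: {099e, 18c9, 27fc, 87eb, cbd5, df70}.
Common ancestors: {099e, 87eb, cbd5, df70}.
Among these, df70 is not an ancestor of any other common ancestor — it is the merge base.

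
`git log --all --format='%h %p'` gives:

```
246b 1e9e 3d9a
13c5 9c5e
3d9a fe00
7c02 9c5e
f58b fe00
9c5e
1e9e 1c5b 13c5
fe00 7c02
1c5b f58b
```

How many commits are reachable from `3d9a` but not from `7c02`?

Reachable from 3d9a: {3d9a, 7c02, 9c5e, fe00}.
Reachable from 7c02: {7c02, 9c5e}.
In 3d9a's history but not 7c02's: {3d9a, fe00} — 2 commits.

2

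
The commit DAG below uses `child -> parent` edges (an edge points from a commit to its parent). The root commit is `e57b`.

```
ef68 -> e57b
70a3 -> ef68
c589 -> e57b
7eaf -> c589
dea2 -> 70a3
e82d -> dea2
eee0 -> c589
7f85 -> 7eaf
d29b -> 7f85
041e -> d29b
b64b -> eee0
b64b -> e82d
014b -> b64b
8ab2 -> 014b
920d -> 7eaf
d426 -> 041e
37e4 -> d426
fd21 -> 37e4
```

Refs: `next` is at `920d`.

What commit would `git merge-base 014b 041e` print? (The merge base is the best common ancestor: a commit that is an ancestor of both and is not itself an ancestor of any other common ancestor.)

Ancestors of 014b: {014b, 70a3, b64b, c589, dea2, e57b, e82d, eee0, ef68}.
Ancestors of 041e: {041e, 7eaf, 7f85, c589, d29b, e57b}.
Common ancestors: {c589, e57b}.
Among these, c589 is not an ancestor of any other common ancestor — it is the merge base.

c589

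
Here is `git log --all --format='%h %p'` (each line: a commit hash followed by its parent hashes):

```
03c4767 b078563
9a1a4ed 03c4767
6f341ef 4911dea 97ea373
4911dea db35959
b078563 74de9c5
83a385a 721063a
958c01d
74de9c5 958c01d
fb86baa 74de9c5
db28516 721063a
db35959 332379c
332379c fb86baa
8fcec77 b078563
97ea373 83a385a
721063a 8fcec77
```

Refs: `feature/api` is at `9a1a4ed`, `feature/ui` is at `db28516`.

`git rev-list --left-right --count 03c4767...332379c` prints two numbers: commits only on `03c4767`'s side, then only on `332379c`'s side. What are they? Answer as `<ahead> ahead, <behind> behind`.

Reachable from 03c4767: {03c4767, 74de9c5, 958c01d, b078563}.
Reachable from 332379c: {332379c, 74de9c5, 958c01d, fb86baa}.
Only in 03c4767's history (ahead): {03c4767, b078563} — 2.
Only in 332379c's history (behind): {332379c, fb86baa} — 2.

2 ahead, 2 behind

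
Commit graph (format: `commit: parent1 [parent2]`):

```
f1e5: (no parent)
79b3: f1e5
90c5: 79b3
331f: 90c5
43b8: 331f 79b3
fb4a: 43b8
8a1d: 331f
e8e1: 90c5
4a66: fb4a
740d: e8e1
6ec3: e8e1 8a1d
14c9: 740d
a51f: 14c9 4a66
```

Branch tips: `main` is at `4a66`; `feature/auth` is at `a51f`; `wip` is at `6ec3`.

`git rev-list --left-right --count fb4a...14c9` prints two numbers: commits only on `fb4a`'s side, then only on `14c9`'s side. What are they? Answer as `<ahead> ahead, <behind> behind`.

Reachable from fb4a: {331f, 43b8, 79b3, 90c5, f1e5, fb4a}.
Reachable from 14c9: {14c9, 740d, 79b3, 90c5, e8e1, f1e5}.
Only in fb4a's history (ahead): {331f, 43b8, fb4a} — 3.
Only in 14c9's history (behind): {14c9, 740d, e8e1} — 3.

3 ahead, 3 behind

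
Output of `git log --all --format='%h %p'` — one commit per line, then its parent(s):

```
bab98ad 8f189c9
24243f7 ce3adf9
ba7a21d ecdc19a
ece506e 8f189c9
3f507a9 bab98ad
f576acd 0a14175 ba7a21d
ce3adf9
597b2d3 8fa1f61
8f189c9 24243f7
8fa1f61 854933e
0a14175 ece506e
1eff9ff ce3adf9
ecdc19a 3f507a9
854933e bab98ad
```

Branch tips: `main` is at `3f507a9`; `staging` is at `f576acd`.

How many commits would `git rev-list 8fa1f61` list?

6

Walking parent pointers from 8fa1f61: reachable set = {24243f7, 854933e, 8f189c9, 8fa1f61, bab98ad, ce3adf9}.
That is 6 commits.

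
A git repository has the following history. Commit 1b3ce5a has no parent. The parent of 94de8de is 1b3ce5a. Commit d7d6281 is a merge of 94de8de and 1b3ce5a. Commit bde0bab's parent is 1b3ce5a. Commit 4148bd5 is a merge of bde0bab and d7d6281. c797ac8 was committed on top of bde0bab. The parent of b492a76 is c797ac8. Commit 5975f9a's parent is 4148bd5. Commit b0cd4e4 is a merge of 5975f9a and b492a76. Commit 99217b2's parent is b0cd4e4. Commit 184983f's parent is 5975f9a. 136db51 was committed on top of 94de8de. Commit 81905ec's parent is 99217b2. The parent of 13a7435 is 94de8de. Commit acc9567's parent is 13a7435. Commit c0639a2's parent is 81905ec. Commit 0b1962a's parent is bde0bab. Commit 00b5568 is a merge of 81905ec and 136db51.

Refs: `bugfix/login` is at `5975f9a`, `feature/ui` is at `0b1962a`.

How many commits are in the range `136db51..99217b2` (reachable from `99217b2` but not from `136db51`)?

Reachable from 99217b2: {1b3ce5a, 4148bd5, 5975f9a, 94de8de, 99217b2, b0cd4e4, b492a76, bde0bab, c797ac8, d7d6281}.
Reachable from 136db51: {136db51, 1b3ce5a, 94de8de}.
In 99217b2's history but not 136db51's: {4148bd5, 5975f9a, 99217b2, b0cd4e4, b492a76, bde0bab, c797ac8, d7d6281} — 8 commits.

8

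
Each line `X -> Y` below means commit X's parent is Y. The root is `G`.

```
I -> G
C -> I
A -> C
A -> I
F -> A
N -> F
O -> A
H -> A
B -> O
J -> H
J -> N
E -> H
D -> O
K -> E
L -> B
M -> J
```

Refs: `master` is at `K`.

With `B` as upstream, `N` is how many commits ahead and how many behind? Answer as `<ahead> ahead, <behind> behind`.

2 ahead, 2 behind

Reachable from N: {A, C, F, G, I, N}.
Reachable from B: {A, B, C, G, I, O}.
Only in N's history (ahead): {F, N} — 2.
Only in B's history (behind): {B, O} — 2.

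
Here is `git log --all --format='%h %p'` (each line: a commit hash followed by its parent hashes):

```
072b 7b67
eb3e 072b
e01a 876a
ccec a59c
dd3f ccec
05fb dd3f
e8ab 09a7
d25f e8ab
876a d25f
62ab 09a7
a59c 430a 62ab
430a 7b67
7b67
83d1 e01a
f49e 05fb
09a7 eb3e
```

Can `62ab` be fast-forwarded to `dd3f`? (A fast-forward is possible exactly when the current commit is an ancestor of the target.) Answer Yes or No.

A fast-forward from 62ab to dd3f is possible iff 62ab is an ancestor of dd3f.
Ancestors of dd3f: {072b, 09a7, 430a, 62ab, 7b67, a59c, ccec, dd3f, eb3e}.
62ab is among them, so fast-forward is possible.

Yes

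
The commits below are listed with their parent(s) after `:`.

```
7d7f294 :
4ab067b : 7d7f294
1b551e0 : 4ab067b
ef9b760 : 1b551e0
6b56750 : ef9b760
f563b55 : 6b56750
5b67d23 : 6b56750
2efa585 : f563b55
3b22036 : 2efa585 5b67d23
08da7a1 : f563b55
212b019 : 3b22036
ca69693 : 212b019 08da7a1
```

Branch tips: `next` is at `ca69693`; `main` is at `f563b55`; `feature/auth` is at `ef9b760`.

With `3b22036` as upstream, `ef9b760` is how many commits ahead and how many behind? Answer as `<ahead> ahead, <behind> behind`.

Reachable from ef9b760: {1b551e0, 4ab067b, 7d7f294, ef9b760}.
Reachable from 3b22036: {1b551e0, 2efa585, 3b22036, 4ab067b, 5b67d23, 6b56750, 7d7f294, ef9b760, f563b55}.
Only in ef9b760's history (ahead): {} — 0.
Only in 3b22036's history (behind): {2efa585, 3b22036, 5b67d23, 6b56750, f563b55} — 5.

0 ahead, 5 behind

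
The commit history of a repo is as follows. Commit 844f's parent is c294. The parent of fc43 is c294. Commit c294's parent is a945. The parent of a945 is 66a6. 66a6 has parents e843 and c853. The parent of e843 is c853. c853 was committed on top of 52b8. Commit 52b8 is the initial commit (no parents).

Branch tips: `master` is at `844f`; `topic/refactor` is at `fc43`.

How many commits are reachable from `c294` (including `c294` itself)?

6

Walking parent pointers from c294: reachable set = {52b8, 66a6, a945, c294, c853, e843}.
That is 6 commits.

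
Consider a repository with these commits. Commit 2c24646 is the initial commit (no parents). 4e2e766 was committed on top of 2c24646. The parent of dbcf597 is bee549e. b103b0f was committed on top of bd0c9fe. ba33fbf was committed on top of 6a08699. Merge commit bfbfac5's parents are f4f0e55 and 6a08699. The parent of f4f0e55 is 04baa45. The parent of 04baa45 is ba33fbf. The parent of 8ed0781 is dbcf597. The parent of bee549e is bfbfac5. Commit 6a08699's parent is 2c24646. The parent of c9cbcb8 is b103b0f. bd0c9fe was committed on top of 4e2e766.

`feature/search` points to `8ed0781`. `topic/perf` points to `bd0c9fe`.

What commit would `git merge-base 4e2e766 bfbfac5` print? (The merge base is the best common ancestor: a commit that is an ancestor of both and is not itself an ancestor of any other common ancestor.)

Ancestors of 4e2e766: {2c24646, 4e2e766}.
Ancestors of bfbfac5: {04baa45, 2c24646, 6a08699, ba33fbf, bfbfac5, f4f0e55}.
Common ancestors: {2c24646}.
The only common ancestor is 2c24646, so it is the merge base.

2c24646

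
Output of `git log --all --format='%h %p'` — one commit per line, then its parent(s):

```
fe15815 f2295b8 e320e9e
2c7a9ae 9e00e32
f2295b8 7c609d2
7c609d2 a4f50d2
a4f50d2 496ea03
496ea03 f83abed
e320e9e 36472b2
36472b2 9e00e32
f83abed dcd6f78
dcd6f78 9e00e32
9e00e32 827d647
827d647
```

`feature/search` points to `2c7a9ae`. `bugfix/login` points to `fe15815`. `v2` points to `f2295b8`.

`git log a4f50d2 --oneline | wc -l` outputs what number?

Walking parent pointers from a4f50d2: reachable set = {496ea03, 827d647, 9e00e32, a4f50d2, dcd6f78, f83abed}.
That is 6 commits.

6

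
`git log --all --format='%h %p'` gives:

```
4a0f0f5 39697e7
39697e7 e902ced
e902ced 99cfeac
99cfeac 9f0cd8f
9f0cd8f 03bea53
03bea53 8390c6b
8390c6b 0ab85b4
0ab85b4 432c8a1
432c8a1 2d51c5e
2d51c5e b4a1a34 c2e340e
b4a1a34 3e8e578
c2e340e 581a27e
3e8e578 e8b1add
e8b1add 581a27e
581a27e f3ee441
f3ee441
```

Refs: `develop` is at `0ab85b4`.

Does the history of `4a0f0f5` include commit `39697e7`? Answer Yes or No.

Ancestors of 4a0f0f5 (commits reachable by following parents): {03bea53, 0ab85b4, 2d51c5e, 39697e7, 3e8e578, 432c8a1, 4a0f0f5, 581a27e, 8390c6b, 99cfeac, 9f0cd8f, b4a1a34, c2e340e, e8b1add, e902ced, f3ee441}.
39697e7 is in that set, so it is an ancestor of 4a0f0f5.

Yes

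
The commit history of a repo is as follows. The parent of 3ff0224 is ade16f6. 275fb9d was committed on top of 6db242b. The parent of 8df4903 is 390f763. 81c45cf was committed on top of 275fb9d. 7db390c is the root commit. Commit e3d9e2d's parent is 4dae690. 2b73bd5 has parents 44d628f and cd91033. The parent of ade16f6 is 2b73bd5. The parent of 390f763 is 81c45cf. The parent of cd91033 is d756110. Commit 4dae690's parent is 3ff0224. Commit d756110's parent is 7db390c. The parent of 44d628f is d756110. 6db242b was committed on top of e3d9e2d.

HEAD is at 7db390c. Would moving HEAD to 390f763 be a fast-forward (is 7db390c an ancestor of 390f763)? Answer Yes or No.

Yes

A fast-forward from 7db390c to 390f763 is possible iff 7db390c is an ancestor of 390f763.
Ancestors of 390f763: {275fb9d, 2b73bd5, 390f763, 3ff0224, 44d628f, 4dae690, 6db242b, 7db390c, 81c45cf, ade16f6, cd91033, d756110, e3d9e2d}.
7db390c is among them, so fast-forward is possible.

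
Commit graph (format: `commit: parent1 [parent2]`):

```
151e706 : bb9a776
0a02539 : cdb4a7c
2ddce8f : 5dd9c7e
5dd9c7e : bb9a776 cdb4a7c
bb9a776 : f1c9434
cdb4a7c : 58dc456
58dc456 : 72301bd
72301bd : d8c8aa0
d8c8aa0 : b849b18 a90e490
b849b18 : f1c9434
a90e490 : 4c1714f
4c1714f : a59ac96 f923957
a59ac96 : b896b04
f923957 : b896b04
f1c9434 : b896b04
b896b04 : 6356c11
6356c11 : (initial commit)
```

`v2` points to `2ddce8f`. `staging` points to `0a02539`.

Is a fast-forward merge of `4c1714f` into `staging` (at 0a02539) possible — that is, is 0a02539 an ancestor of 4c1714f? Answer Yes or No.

No

A fast-forward from 0a02539 to 4c1714f is possible iff 0a02539 is an ancestor of 4c1714f.
Ancestors of 4c1714f: {4c1714f, 6356c11, a59ac96, b896b04, f923957}.
0a02539 is not among them, so fast-forward is not possible.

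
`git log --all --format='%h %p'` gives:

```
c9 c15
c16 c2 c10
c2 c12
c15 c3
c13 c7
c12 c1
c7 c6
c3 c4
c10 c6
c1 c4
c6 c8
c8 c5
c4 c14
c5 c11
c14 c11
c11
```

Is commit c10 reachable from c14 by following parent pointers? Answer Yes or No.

No

Ancestors of c14: {c11, c14}.
c10 is not in that set, so it is not an ancestor of c14.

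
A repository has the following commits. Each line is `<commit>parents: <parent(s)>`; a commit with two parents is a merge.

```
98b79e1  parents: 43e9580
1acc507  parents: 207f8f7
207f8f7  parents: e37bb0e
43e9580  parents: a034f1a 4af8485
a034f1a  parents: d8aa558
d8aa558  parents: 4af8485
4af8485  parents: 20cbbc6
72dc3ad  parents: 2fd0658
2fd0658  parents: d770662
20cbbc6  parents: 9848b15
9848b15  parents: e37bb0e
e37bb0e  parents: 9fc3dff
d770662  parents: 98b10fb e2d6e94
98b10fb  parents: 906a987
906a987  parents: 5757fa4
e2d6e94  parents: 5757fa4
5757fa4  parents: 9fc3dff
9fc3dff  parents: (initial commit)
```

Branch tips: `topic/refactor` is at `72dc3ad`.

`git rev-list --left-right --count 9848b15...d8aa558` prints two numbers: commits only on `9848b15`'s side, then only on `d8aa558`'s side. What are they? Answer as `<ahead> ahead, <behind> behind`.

0 ahead, 3 behind

Reachable from 9848b15: {9848b15, 9fc3dff, e37bb0e}.
Reachable from d8aa558: {20cbbc6, 4af8485, 9848b15, 9fc3dff, d8aa558, e37bb0e}.
Only in 9848b15's history (ahead): {} — 0.
Only in d8aa558's history (behind): {20cbbc6, 4af8485, d8aa558} — 3.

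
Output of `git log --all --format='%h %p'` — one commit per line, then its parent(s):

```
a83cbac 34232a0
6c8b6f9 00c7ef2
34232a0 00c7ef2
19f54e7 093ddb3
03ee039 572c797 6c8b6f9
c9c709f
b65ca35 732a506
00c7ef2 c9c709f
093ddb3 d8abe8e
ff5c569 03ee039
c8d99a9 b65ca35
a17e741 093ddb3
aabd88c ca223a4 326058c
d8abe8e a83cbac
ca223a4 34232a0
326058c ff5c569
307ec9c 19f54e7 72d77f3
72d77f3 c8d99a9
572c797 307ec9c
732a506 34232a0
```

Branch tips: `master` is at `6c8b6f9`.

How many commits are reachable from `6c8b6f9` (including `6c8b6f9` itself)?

Walking parent pointers from 6c8b6f9: reachable set = {00c7ef2, 6c8b6f9, c9c709f}.
That is 3 commits.

3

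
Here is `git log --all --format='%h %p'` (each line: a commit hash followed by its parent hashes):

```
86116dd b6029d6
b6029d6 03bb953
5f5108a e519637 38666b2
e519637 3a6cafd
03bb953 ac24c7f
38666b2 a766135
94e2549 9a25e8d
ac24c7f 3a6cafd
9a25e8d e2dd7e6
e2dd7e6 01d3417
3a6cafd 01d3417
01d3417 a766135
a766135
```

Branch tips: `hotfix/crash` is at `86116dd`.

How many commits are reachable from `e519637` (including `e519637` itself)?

Walking parent pointers from e519637: reachable set = {01d3417, 3a6cafd, a766135, e519637}.
That is 4 commits.

4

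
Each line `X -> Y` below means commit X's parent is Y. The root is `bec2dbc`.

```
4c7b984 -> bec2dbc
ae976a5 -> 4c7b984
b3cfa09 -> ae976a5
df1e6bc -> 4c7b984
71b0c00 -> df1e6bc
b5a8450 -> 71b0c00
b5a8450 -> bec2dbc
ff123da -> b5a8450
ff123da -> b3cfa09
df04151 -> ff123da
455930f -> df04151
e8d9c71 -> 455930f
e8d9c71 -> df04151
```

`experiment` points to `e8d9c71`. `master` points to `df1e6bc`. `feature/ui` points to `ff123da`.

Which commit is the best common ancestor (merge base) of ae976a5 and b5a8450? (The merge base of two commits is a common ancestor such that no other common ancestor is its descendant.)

4c7b984

Ancestors of ae976a5: {4c7b984, ae976a5, bec2dbc}.
Ancestors of b5a8450: {4c7b984, 71b0c00, b5a8450, bec2dbc, df1e6bc}.
Common ancestors: {4c7b984, bec2dbc}.
Among these, 4c7b984 is not an ancestor of any other common ancestor — it is the merge base.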